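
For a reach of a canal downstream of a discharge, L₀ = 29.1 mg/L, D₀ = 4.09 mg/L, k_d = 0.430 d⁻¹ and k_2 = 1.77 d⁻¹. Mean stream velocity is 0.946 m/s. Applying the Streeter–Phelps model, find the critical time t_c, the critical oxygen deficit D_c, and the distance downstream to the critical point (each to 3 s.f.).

t_c ≈ 0.626 d; D_c ≈ 5.40 mg/L; x_c ≈ 51.2 km

With k_2/k_d = 4.116 and 1 − D₀(k_2−k_d)/(k_d L₀) = 0.5620,
t_c = ln(4.116 × 0.5620) / (1.77 − 0.430) = ln(2.313) / 1.340 = 0.8387/1.340 = 0.6259 d.
L(t_c) = L₀ e^(−k_d t_c) = 29.1 × 0.7640 = 22.23 mg/L, and at the critical point k_2 D_c = k_d L, so D_c = (0.430/1.77) × 22.23 = 5.401 mg/L.
x_c = v t_c = 0.946 m/s × 0.6259 d × 86400 s/d = 51160 m ≈ 51.2 km.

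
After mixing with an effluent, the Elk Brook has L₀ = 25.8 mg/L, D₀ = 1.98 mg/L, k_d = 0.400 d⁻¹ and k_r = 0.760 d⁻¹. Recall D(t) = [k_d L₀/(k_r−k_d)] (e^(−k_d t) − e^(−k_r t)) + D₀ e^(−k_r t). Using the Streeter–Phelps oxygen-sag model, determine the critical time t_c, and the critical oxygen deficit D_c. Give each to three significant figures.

t_c ≈ 1.58 d; D_c ≈ 7.21 mg/L

t_c = [1/(k_r−k_d)] ln[(k_r/k_d)(1 − D₀(k_r−k_d)/(k_d L₀))]
= [1/(0.760−0.400)] ln[(0.760/0.400)(1 − 1.98×0.3600/(0.400×25.8))]
= (1/0.3600) ln[1.900 × 0.9309] = 2.778 × ln(1.769) = 2.778 × 0.5703 = 1.584 d.
L(t_c) = L₀ e^(−k_d t_c) = 25.8 × 0.5307 = 13.69 mg/L, and at the critical point k_r D_c = k_d L, so D_c = (0.400/0.760) × 13.69 = 7.206 mg/L.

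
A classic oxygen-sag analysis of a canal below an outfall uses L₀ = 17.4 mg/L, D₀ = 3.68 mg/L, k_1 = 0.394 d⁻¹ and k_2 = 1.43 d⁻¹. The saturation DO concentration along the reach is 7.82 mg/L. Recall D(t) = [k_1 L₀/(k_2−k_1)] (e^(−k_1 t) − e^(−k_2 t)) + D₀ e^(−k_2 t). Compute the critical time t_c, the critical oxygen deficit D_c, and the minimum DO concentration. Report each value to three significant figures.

t_c = [1/(k_2−k_1)] ln[(k_2/k_1)(1 − D₀(k_2−k_1)/(k_1 L₀))]
= [1/(1.43−0.394)] ln[(1.43/0.394)(1 − 3.68×1.036/(0.394×17.4))]
= (1/1.036) ln[3.629 × 0.4439] = 0.9653 × ln(1.611) = 0.9653 × 0.4769 = 0.4603 d.
D_c = (k_1/k_2) L₀ e^(−k_1 t_c) = (0.394/1.43) × 17.4 × e^(−0.394×0.4603) = 0.2755 × 17.4 × 0.8341 = 3.999 mg/L.
Minimum DO = C_s − D_c = 7.82 − 3.999 = 3.821 mg/L.

t_c ≈ 0.460 d; D_c ≈ 4.00 mg/L; min DO ≈ 3.82 mg/L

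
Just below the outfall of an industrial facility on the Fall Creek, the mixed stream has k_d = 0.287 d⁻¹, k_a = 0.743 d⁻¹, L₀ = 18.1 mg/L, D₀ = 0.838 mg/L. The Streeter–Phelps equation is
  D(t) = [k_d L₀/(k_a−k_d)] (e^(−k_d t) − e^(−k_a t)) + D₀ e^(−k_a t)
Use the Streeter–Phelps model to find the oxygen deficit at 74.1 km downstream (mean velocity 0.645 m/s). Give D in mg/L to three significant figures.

Travel time t = x/v = 74.1 km / (0.645 m/s) = 74100 m / 0.645 m/s = 114900 s = 1.330 d.
k_d L₀/(k_a−k_d) = 0.287×18.1/(0.743−0.287) = 5.195/0.4560 = 11.39 mg/L.
e^(−k_d t) = e^(−0.287×1.330) = 0.6828; e^(−k_a t) = e^(−0.743×1.330) = 0.3723.
D = 11.39 × (0.6828 − 0.3723) + 0.838 × 0.3723 = 3.536 + 0.3120 = 3.848 mg/L.

D ≈ 3.85 mg/L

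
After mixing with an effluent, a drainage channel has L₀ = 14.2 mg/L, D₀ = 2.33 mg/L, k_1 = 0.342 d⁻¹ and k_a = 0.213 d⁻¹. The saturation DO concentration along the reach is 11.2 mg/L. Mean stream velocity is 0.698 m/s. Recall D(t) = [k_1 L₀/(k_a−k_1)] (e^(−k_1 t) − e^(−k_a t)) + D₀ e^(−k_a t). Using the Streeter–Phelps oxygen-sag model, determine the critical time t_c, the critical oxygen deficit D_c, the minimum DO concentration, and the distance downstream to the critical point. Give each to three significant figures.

At the critical point dD/dt = 0, so k_1 L₀ e^(−k_1 t) = k_a D. Substituting D(t) from the Streeter–Phelps equation and solving for t gives
t_c = ln[(k_a/k_1)(1 − D₀(k_a−k_1)/(k_1 L₀))] / (k_a−k_1).
Here k_a−k_1 = -0.1290 d⁻¹ and 1 − D₀(k_a−k_1)/(k_1 L₀) = 1 − 2.33×-0.1290/(0.342×14.2) = 1.062, so
t_c = ln(0.6228 × 1.062) / -0.1290 = -0.4135 / -0.1290 = 3.205 d.
D_c = (k_1/k_a) L₀ e^(−k_1 t_c) = (0.342/0.213) × 14.2 × e^(−0.342×3.205) = 1.606 × 14.2 × 0.3341 = 7.619 mg/L.
Minimum DO = C_s − D_c = 11.2 − 7.619 = 3.581 mg/L.
x_c = v t_c = 0.698 m/s × 3.205 d × 86400 s/d = 193300 m ≈ 193 km.

t_c ≈ 3.21 d; D_c ≈ 7.62 mg/L; min DO ≈ 3.58 mg/L; x_c ≈ 193 km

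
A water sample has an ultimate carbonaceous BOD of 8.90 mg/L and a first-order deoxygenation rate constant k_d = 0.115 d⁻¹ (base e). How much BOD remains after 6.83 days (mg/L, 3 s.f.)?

L_t = L₀ e^(−k_d t) = 8.90 × e^(−0.115×6.83) = 8.90 × 0.4559 = 4.058 mg/L.

L ≈ 4.06 mg/L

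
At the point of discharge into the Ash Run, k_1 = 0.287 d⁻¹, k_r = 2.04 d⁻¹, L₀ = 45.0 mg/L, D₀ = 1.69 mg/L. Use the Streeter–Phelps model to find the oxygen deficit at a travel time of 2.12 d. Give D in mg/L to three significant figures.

k_1 L₀/(k_r−k_1) = 0.287×45.0/(2.04−0.287) = 12.91/1.753 = 7.367 mg/L.
e^(−k_1 t) = e^(−0.287×2.120) = 0.5442; e^(−k_r t) = e^(−2.04×2.120) = 0.01324.
D = 7.367 × (0.5442 − 0.01324) + 1.69 × 0.01324 = 3.912 + 0.02237 = 3.934 mg/L.

D ≈ 3.93 mg/L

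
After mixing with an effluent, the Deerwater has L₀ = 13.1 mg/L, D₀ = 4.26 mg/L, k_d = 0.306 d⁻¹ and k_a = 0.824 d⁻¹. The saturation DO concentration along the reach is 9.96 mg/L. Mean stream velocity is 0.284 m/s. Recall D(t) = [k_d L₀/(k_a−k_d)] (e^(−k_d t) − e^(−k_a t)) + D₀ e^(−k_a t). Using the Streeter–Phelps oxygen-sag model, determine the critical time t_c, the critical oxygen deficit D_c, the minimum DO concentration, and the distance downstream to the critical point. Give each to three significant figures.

t_c = [1/(k_a−k_d)] ln[(k_a/k_d)(1 − D₀(k_a−k_d)/(k_d L₀))]
= [1/(0.824−0.306)] ln[(0.824/0.306)(1 − 4.26×0.5180/(0.306×13.1))]
= (1/0.5180) ln[2.693 × 0.4495] = 1.931 × ln(1.210) = 1.931 × 0.1910 = 0.3687 d.
L(t_c) = L₀ e^(−k_d t_c) = 13.1 × 0.8933 = 11.70 mg/L, and at the critical point k_a D_c = k_d L, so D_c = (0.306/0.824) × 11.70 = 4.346 mg/L.
Minimum DO = C_s − D_c = 9.96 − 4.346 = 5.614 mg/L.
x_c = v t_c = 0.284 m/s × 0.3687 d × 86400 s/d = 9047 m ≈ 9.05 km.

t_c ≈ 0.369 d; D_c ≈ 4.35 mg/L; min DO ≈ 5.61 mg/L; x_c ≈ 9.05 km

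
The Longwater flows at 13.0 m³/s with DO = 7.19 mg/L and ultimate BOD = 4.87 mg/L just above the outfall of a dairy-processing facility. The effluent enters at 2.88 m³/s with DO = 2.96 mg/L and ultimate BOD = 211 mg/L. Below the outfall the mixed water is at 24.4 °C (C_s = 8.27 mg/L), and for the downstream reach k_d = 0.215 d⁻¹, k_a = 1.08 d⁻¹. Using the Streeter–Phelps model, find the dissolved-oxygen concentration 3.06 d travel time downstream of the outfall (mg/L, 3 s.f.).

DO ≈ 3.15 mg/L

Mixed DO = (13.0×7.19 + 2.88×2.96)/(13.0+2.88) = 102.0/15.88 = 6.423 mg/L.
Mixed L₀ = (13.0×4.87 + 2.88×211)/(15.88) = 671.0/15.88 = 42.25 mg/L.
Initial deficit D₀ = C_s − DO₀ = 8.27 − 6.423 = 1.847 mg/L.
D(3.06) = [0.215×42.25/(1.08−0.215)](e^(−0.215×3.06) − e^(−1.08×3.06)) + 1.847 e^(−1.08×3.06)
= 10.50 × (0.5179 − 0.03671) + 1.847 × 0.03671 = 5.122 mg/L.
DO = 8.27 − 5.122 = 3.148 mg/L.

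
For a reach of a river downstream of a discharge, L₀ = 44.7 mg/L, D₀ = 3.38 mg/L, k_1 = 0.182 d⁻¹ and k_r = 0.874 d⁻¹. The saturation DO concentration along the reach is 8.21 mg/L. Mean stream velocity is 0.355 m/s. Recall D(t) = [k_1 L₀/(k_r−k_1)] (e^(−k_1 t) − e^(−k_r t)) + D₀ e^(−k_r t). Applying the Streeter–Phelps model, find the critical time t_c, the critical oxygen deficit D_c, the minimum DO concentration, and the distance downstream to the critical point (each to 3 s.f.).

With k_r/k_1 = 4.802 and 1 − D₀(k_r−k_1)/(k_1 L₀) = 0.7125,
t_c = ln(4.802 × 0.7125) / (0.874 − 0.182) = ln(3.422) / 0.6920 = 1.230/0.6920 = 1.778 d.
D_c = (k_1/k_r) L₀ e^(−k_1 t_c) = (0.182/0.874) × 44.7 × e^(−0.182×1.778) = 0.2082 × 44.7 × 0.7236 = 6.735 mg/L.
Minimum DO = C_s − D_c = 8.21 − 6.735 = 1.475 mg/L.
x_c = v t_c = 0.355 m/s × 1.778 d × 86400 s/d = 54520 m ≈ 54.5 km.

t_c ≈ 1.78 d; D_c ≈ 6.74 mg/L; min DO ≈ 1.47 mg/L; x_c ≈ 54.5 km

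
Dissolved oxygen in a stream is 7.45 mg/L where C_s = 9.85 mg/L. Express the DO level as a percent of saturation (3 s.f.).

% saturation = C/C_s × 100 = 7.45/9.85 × 100 = 75.6 %.

75.6 % saturation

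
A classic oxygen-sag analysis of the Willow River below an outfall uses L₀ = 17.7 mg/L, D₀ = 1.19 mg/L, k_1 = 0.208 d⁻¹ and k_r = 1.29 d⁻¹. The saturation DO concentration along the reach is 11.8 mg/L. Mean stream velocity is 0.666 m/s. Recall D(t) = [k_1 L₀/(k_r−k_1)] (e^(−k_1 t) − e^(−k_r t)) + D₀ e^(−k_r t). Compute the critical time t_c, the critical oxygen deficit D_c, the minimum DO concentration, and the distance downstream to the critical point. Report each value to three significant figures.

t_c ≈ 1.29 d; D_c ≈ 2.18 mg/L; min DO ≈ 9.62 mg/L; x_c ≈ 74.2 km

With k_r/k_1 = 6.202 and 1 − D₀(k_r−k_1)/(k_1 L₀) = 0.6503,
t_c = ln(6.202 × 0.6503) / (1.29 − 0.208) = ln(4.033) / 1.082 = 1.394/1.082 = 1.289 d.
L(t_c) = L₀ e^(−k_1 t_c) = 17.7 × 0.7649 = 13.54 mg/L, and at the critical point k_r D_c = k_1 L, so D_c = (0.208/1.29) × 13.54 = 2.183 mg/L.
Minimum DO = C_s − D_c = 11.8 − 2.183 = 9.617 mg/L.
x_c = v t_c = 0.666 m/s × 1.289 d × 86400 s/d = 74160 m ≈ 74.2 km.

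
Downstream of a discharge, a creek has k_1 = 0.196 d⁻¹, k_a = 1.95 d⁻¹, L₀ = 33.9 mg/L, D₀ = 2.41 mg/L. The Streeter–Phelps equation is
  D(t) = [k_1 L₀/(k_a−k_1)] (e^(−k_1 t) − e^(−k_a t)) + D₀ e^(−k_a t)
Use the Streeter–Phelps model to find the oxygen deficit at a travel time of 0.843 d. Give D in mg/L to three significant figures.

k_1 L₀/(k_a−k_1) = 0.196×33.9/(1.95−0.196) = 6.644/1.754 = 3.788 mg/L.
e^(−k_1 t) = e^(−0.196×0.8430) = 0.8477; e^(−k_a t) = e^(−1.95×0.8430) = 0.1932.
D = 3.788 × (0.8477 − 0.1932) + 2.41 × 0.1932 = 2.479 + 0.4657 = 2.945 mg/L.

D ≈ 2.94 mg/L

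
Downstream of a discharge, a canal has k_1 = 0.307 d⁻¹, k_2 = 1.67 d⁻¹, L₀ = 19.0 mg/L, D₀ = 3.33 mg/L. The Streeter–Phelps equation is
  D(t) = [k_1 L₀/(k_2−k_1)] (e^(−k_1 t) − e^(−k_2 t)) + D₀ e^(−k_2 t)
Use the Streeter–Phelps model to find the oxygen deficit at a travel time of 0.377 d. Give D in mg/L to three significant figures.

D ≈ 3.31 mg/L

k_1 L₀/(k_2−k_1) = 0.307×19.0/(1.67−0.307) = 5.833/1.363 = 4.280 mg/L.
e^(−k_1 t) = e^(−0.307×0.3770) = 0.8907; e^(−k_2 t) = e^(−1.67×0.3770) = 0.5328.
D = 4.280 × (0.8907 − 0.5328) + 3.33 × 0.5328 = 1.532 + 1.774 = 3.306 mg/L.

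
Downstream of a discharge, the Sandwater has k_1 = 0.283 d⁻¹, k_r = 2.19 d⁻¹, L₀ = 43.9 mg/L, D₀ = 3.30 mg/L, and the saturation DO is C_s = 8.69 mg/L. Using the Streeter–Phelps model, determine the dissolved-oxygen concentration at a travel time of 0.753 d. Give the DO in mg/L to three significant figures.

DO ≈ 4.04 mg/L

k_1 L₀/(k_r−k_1) = 0.283×43.9/(2.19−0.283) = 12.42/1.907 = 6.515 mg/L.
e^(−k_1 t) = e^(−0.283×0.7530) = 0.8081; e^(−k_r t) = e^(−2.19×0.7530) = 0.1922.
D = 6.515 × (0.8081 − 0.1922) + 3.30 × 0.1922 = 4.012 + 0.6344 = 4.646 mg/L.
DO = C_s − D = 8.69 − 4.646 = 4.044 mg/L.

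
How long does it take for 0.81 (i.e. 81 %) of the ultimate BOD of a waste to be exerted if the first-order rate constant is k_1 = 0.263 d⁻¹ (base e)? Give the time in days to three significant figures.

y/L₀ = 1 − e^(−k_1 t) = 0.81 ⇒ e^(−k_1 t) = 0.190
t = −ln(0.190) / 0.263 = 1.661 / 0.263 = 6.315 d.

t ≈ 6.31 d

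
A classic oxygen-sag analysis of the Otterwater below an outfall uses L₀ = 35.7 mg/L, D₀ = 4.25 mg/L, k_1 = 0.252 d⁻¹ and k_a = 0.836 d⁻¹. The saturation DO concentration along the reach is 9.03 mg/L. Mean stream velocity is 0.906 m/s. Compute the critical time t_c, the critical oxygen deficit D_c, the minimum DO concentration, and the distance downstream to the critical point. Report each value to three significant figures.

At the critical point dD/dt = 0, so k_1 L₀ e^(−k_1 t) = k_a D. Substituting D(t) from the Streeter–Phelps equation and solving for t gives
t_c = ln[(k_a/k_1)(1 − D₀(k_a−k_1)/(k_1 L₀))] / (k_a−k_1).
Here k_a−k_1 = 0.5840 d⁻¹ and 1 − D₀(k_a−k_1)/(k_1 L₀) = 1 − 4.25×0.5840/(0.252×35.7) = 0.7241, so
t_c = ln(3.317 × 0.7241) / 0.5840 = 0.8764 / 0.5840 = 1.501 d.
D_c = (k_1/k_a) L₀ e^(−k_1 t_c) = (0.252/0.836) × 35.7 × e^(−0.252×1.501) = 0.3014 × 35.7 × 0.6851 = 7.373 mg/L.
Minimum DO = C_s − D_c = 9.03 − 7.373 = 1.657 mg/L.
x_c = v t_c = 0.906 m/s × 1.501 d × 86400 s/d = 117500 m ≈ 117 km.

t_c ≈ 1.50 d; D_c ≈ 7.37 mg/L; min DO ≈ 1.66 mg/L; x_c ≈ 117 km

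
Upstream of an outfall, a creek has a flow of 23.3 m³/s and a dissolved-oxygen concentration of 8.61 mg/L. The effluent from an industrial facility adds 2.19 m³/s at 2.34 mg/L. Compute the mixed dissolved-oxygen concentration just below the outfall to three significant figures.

Flow-weighted mixing: C = (Q_r C_r + Q_w C_w)/(Q_r + Q_w)
= (23.3×8.61 + 2.19×2.34)/(23.3 + 2.19) = 205.7/25.49 = 8.071 mg/L.

8.07 mg/L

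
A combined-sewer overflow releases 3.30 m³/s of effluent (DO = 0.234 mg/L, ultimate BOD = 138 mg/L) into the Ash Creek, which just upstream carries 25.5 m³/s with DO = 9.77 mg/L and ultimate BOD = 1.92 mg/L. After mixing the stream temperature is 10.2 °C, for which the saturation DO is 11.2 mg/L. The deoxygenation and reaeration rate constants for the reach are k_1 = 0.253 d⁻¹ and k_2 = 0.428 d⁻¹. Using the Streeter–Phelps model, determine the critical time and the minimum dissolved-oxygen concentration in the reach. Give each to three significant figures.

t_c ≈ 2.40 d; minimum DO ≈ 5.57 mg/L

Mixed DO = (25.5×9.77 + 3.30×0.234)/(25.5+3.30) = 249.9/28.80 = 8.677 mg/L.
Mixed L₀ = (25.5×1.92 + 3.30×138)/(28.80) = 504.4/28.80 = 17.51 mg/L.
Initial deficit D₀ = C_s − DO₀ = 11.2 − 8.677 = 2.523 mg/L.
t_c = (1/0.1750) ln[(0.428/0.253)(1 − 2.523×0.1750/(0.253×17.51))] = 5.714 × ln(1.523) = 2.404 d.
D_c = (0.253/0.428) × 17.51 × e^(−0.253×2.404) = 0.5911 × 17.51 × 0.5443 = 5.634 mg/L.
Minimum DO = 11.2 − 5.634 = 5.566 mg/L.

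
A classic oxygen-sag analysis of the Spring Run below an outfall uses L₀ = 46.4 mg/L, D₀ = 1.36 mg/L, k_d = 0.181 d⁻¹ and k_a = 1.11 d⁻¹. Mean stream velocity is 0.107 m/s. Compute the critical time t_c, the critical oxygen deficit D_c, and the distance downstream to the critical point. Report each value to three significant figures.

With k_a/k_d = 6.133 and 1 − D₀(k_a−k_d)/(k_d L₀) = 0.8496,
t_c = ln(6.133 × 0.8496) / (1.11 − 0.181) = ln(5.210) / 0.9290 = 1.651/0.9290 = 1.777 d.
D_c = (k_d/k_a) L₀ e^(−k_d t_c) = (0.181/1.11) × 46.4 × e^(−0.181×1.777) = 0.1631 × 46.4 × 0.7250 = 5.485 mg/L.
x_c = v t_c = 0.107 m/s × 1.777 d × 86400 s/d = 16430 m ≈ 16.4 km.

t_c ≈ 1.78 d; D_c ≈ 5.49 mg/L; x_c ≈ 16.4 km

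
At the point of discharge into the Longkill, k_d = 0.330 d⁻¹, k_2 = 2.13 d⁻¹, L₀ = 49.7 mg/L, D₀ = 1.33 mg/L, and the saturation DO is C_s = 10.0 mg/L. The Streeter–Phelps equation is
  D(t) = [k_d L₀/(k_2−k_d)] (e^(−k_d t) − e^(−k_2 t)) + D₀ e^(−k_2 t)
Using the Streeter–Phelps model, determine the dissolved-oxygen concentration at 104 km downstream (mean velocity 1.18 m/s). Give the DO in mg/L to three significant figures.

Travel time t = x/v = 104 km / (1.18 m/s) = 104000 m / 1.18 m/s = 88140 s = 1.020 d.
k_d L₀/(k_2−k_d) = 0.330×49.7/(2.13−0.330) = 16.40/1.800 = 9.112 mg/L.
e^(−k_d t) = e^(−0.330×1.020) = 0.7142; e^(−k_2 t) = e^(−2.13×1.020) = 0.1139.
D = 9.112 × (0.7142 − 0.1139) + 1.33 × 0.1139 = 5.470 + 0.1514 = 5.621 mg/L.
DO = C_s − D = 10.0 − 5.621 = 4.379 mg/L.

DO ≈ 4.38 mg/L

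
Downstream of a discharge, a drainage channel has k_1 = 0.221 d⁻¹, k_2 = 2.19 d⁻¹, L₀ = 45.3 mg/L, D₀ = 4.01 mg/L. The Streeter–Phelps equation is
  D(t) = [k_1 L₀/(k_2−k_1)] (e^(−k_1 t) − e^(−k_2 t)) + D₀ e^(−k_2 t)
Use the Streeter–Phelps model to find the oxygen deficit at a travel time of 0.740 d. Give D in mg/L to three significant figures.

k_1 L₀/(k_2−k_1) = 0.221×45.3/(2.19−0.221) = 10.01/1.969 = 5.084 mg/L.
e^(−k_1 t) = e^(−0.221×0.7400) = 0.8491; e^(−k_2 t) = e^(−2.19×0.7400) = 0.1978.
D = 5.084 × (0.8491 − 0.1978) + 4.01 × 0.1978 = 3.312 + 0.7931 = 4.105 mg/L.

D ≈ 4.10 mg/L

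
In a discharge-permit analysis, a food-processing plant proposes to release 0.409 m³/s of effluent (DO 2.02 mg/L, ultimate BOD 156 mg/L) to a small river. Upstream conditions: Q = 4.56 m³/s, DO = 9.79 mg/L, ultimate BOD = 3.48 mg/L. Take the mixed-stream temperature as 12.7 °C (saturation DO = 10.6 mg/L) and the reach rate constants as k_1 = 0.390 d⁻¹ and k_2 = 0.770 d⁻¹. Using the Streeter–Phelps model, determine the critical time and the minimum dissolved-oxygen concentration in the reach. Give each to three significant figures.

Mixed DO = (4.56×9.79 + 0.409×2.02)/(4.56+0.409) = 45.47/4.969 = 9.150 mg/L.
Mixed L₀ = (4.56×3.48 + 0.409×156)/(4.969) = 79.67/4.969 = 16.03 mg/L.
Initial deficit D₀ = C_s − DO₀ = 10.6 − 9.150 = 1.450 mg/L.
t_c = (1/0.3800) ln[(0.770/0.390)(1 − 1.450×0.3800/(0.390×16.03))] = 2.632 × ln(1.800) = 1.547 d.
D_c = (0.390/0.770) × 16.03 × e^(−0.390×1.547) = 0.5065 × 16.03 × 0.5469 = 4.441 mg/L.
Minimum DO = 10.6 − 4.441 = 6.159 mg/L.

t_c ≈ 1.55 d; minimum DO ≈ 6.16 mg/L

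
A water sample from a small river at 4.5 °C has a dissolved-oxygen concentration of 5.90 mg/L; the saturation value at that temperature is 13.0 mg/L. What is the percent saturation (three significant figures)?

% saturation = C/C_s × 100 = 5.90/13.0 × 100 = 45.4 %.

45.4 % saturation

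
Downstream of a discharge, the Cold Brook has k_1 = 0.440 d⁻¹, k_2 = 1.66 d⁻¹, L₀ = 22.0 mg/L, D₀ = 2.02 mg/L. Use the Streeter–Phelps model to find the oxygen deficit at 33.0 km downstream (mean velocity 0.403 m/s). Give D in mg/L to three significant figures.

Travel time t = x/v = 33.0 km / (0.403 m/s) = 33000 m / 0.403 m/s = 81890 s = 0.9478 d.
k_1 L₀/(k_2−k_1) = 0.440×22.0/(1.66−0.440) = 9.680/1.220 = 7.934 mg/L.
e^(−k_1 t) = e^(−0.440×0.9478) = 0.6590; e^(−k_2 t) = e^(−1.66×0.9478) = 0.2074.
D = 7.934 × (0.6590 − 0.2074) + 2.02 × 0.2074 = 3.584 + 0.4189 = 4.002 mg/L.

D ≈ 4.00 mg/L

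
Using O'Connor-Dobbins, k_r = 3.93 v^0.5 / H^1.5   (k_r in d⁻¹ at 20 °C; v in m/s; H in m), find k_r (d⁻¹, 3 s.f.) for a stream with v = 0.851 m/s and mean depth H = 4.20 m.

k_r = 3.93 × 0.851^0.5 / 4.20^1.5 = 3.93 × 0.9225 / 8.607 = 0.4212 d⁻¹.

k_r ≈ 0.421 d⁻¹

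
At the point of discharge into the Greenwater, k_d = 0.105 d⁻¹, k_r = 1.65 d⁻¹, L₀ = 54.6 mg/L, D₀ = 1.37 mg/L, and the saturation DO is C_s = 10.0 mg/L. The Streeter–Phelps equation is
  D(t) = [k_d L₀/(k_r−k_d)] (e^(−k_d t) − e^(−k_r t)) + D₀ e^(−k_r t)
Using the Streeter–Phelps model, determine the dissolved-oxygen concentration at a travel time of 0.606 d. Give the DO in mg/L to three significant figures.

DO ≈ 7.38 mg/L

k_d L₀/(k_r−k_d) = 0.105×54.6/(1.65−0.105) = 5.733/1.545 = 3.711 mg/L.
e^(−k_d t) = e^(−0.105×0.6060) = 0.9384; e^(−k_r t) = e^(−1.65×0.6060) = 0.3679.
D = 3.711 × (0.9384 − 0.3679) + 1.37 × 0.3679 = 2.117 + 0.5040 = 2.621 mg/L.
DO = C_s − D = 10.0 − 2.621 = 7.379 mg/L.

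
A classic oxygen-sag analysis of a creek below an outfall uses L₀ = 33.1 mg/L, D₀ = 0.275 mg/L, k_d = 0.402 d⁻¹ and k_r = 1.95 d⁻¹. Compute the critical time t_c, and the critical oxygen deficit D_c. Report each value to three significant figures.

t_c ≈ 0.999 d; D_c ≈ 4.57 mg/L

At the critical point dD/dt = 0, so k_d L₀ e^(−k_d t) = k_r D. Substituting D(t) from the Streeter–Phelps equation and solving for t gives
t_c = ln[(k_r/k_d)(1 − D₀(k_r−k_d)/(k_d L₀))] / (k_r−k_d).
Here k_r−k_d = 1.548 d⁻¹ and 1 − D₀(k_r−k_d)/(k_d L₀) = 1 − 0.275×1.548/(0.402×33.1) = 0.9680, so
t_c = ln(4.851 × 0.9680) / 1.548 = 1.547 / 1.548 = 0.9991 d.
L(t_c) = L₀ e^(−k_d t_c) = 33.1 × 0.6692 = 22.15 mg/L, and at the critical point k_r D_c = k_d L, so D_c = (0.402/1.95) × 22.15 = 4.567 mg/L.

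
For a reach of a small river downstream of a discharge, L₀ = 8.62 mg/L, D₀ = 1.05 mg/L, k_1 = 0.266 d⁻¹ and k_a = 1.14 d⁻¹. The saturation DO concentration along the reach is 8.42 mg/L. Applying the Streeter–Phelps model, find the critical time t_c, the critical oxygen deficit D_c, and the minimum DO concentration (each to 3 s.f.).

t_c = [1/(k_a−k_1)] ln[(k_a/k_1)(1 − D₀(k_a−k_1)/(k_1 L₀))]
= [1/(1.14−0.266)] ln[(1.14/0.266)(1 − 1.05×0.8740/(0.266×8.62))]
= (1/0.8740) ln[4.286 × 0.5998] = 1.144 × ln(2.570) = 1.144 × 0.9441 = 1.080 d.
D_c = (k_1/k_a) L₀ e^(−k_1 t_c) = (0.266/1.14) × 8.62 × e^(−0.266×1.080) = 0.2333 × 8.62 × 0.7503 = 1.509 mg/L.
Minimum DO = C_s − D_c = 8.42 − 1.509 = 6.911 mg/L.

t_c ≈ 1.08 d; D_c ≈ 1.51 mg/L; min DO ≈ 6.91 mg/L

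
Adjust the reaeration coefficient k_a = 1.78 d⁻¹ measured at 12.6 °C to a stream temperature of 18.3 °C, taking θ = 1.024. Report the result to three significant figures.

k_a(T₂) = k_a(T₁) · θ^(T₂−T₁) = 1.78 × 1.024^(18.3−12.6)
= 1.78 × 1.024^5.70 = 1.78 × 1.145 = 2.038 d⁻¹.

k_a ≈ 2.04 d⁻¹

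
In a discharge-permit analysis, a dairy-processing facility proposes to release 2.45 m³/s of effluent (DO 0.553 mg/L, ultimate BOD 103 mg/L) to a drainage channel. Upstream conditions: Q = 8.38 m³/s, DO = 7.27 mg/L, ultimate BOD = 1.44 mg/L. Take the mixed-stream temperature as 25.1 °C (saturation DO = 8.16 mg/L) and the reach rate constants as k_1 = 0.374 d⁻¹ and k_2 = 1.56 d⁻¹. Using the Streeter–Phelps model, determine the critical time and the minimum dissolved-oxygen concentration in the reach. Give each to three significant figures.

t_c ≈ 0.888 d; minimum DO ≈ 3.96 mg/L

Mixed DO = (8.38×7.27 + 2.45×0.553)/(8.38+2.45) = 62.28/10.83 = 5.750 mg/L.
Mixed L₀ = (8.38×1.44 + 2.45×103)/(10.83) = 264.4/10.83 = 24.42 mg/L.
Initial deficit D₀ = C_s − DO₀ = 8.16 − 5.750 = 2.410 mg/L.
t_c = (1/1.186) ln[(1.56/0.374)(1 − 2.410×1.186/(0.374×24.42))] = 0.8432 × ln(2.866) = 0.8877 d.
D_c = (0.374/1.56) × 24.42 × e^(−0.374×0.8877) = 0.2397 × 24.42 × 0.7175 = 4.200 mg/L.
Minimum DO = 8.16 − 4.200 = 3.960 mg/L.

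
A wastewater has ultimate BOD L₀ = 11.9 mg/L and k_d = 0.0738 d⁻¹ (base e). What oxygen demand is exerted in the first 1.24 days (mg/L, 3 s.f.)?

y ≈ 1.04 mg/L

y_t = L₀(1 − e^(−k_d t)) = 11.9 × (1 − e^(−0.0738×1.24))
= 11.9 × (1 − 0.9126) = 11.9 × 0.08745 = 1.041 mg/L.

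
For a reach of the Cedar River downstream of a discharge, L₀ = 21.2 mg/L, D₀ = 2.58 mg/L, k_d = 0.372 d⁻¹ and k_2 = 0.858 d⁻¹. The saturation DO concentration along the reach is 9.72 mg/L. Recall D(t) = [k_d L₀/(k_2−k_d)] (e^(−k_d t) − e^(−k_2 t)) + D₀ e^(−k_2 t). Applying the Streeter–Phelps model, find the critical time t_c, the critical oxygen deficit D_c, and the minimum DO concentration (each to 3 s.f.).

t_c = [1/(k_2−k_d)] ln[(k_2/k_d)(1 − D₀(k_2−k_d)/(k_d L₀))]
= [1/(0.858−0.372)] ln[(0.858/0.372)(1 − 2.58×0.4860/(0.372×21.2))]
= (1/0.4860) ln[2.306 × 0.8410] = 2.058 × ln(1.940) = 2.058 × 0.6626 = 1.363 d.
D_c = (k_d/k_2) L₀ e^(−k_d t_c) = (0.372/0.858) × 21.2 × e^(−0.372×1.363) = 0.4336 × 21.2 × 0.6022 = 5.535 mg/L.
Minimum DO = C_s − D_c = 9.72 − 5.535 = 4.185 mg/L.

t_c ≈ 1.36 d; D_c ≈ 5.54 mg/L; min DO ≈ 4.18 mg/L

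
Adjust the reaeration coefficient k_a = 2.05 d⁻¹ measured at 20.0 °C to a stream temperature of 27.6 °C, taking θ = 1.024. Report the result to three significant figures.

k_a(T₂) = k_a(T₁) · θ^(T₂−T₁) = 2.05 × 1.024^(27.6−20.0)
= 2.05 × 1.024^7.60 = 2.05 × 1.198 = 2.455 d⁻¹.

k_a ≈ 2.45 d⁻¹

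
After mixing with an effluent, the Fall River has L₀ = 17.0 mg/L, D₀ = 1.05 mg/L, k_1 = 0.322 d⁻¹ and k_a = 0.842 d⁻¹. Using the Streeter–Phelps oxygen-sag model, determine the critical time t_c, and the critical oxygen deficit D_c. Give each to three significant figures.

t_c ≈ 1.65 d; D_c ≈ 3.83 mg/L

At the critical point dD/dt = 0, so k_1 L₀ e^(−k_1 t) = k_a D. Substituting D(t) from the Streeter–Phelps equation and solving for t gives
t_c = ln[(k_a/k_1)(1 − D₀(k_a−k_1)/(k_1 L₀))] / (k_a−k_1).
Here k_a−k_1 = 0.5200 d⁻¹ and 1 − D₀(k_a−k_1)/(k_1 L₀) = 1 − 1.05×0.5200/(0.322×17.0) = 0.9003, so
t_c = ln(2.615 × 0.9003) / 0.5200 = 0.8562 / 0.5200 = 1.646 d.
D_c = (k_1/k_a) L₀ e^(−k_1 t_c) = (0.322/0.842) × 17.0 × e^(−0.322×1.646) = 0.3824 × 17.0 × 0.5885 = 3.826 mg/L.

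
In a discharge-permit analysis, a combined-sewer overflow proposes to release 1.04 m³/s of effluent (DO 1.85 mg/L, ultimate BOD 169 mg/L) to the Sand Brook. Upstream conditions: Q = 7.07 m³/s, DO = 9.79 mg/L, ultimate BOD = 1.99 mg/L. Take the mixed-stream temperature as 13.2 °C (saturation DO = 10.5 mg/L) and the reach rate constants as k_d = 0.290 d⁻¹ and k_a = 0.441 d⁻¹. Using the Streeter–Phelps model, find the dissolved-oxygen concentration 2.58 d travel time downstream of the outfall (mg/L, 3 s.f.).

Mixed DO = (7.07×9.79 + 1.04×1.85)/(7.07+1.04) = 71.14/8.110 = 8.772 mg/L.
Mixed L₀ = (7.07×1.99 + 1.04×169)/(8.110) = 189.8/8.110 = 23.41 mg/L.
Initial deficit D₀ = C_s − DO₀ = 10.5 − 8.772 = 1.728 mg/L.
D(2.58) = [0.290×23.41/(0.441−0.290)](e^(−0.290×2.58) − e^(−0.441×2.58)) + 1.728 e^(−0.441×2.58)
= 44.95 × (0.4732 − 0.3205) + 1.728 × 0.3205 = 7.418 mg/L.
DO = 10.5 − 7.418 = 3.082 mg/L.

DO ≈ 3.08 mg/L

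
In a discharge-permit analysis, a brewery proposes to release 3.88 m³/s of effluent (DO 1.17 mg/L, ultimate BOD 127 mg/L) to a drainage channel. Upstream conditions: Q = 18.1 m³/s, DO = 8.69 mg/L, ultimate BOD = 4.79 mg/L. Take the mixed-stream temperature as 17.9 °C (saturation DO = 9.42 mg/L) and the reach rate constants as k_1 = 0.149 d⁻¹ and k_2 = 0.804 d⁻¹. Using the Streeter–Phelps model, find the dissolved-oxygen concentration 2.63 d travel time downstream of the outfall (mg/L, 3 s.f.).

Mixed DO = (18.1×8.69 + 3.88×1.17)/(18.1+3.88) = 161.8/21.98 = 7.363 mg/L.
Mixed L₀ = (18.1×4.79 + 3.88×127)/(21.98) = 579.5/21.98 = 26.36 mg/L.
Initial deficit D₀ = C_s − DO₀ = 9.42 − 7.363 = 2.057 mg/L.
D(2.63) = [0.149×26.36/(0.804−0.149)](e^(−0.149×2.63) − e^(−0.804×2.63)) + 2.057 e^(−0.804×2.63)
= 5.997 × (0.6758 − 0.1207) + 2.057 × 0.1207 = 3.577 mg/L.
DO = 9.42 − 3.577 = 5.843 mg/L.

DO ≈ 5.84 mg/L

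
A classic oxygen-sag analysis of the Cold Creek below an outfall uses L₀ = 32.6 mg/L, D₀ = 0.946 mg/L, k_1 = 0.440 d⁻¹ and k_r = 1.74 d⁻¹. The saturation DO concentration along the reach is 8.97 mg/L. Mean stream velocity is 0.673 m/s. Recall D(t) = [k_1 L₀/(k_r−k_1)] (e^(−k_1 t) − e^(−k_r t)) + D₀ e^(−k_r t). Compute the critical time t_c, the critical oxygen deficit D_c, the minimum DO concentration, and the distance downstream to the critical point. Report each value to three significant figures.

t_c ≈ 0.989 d; D_c ≈ 5.34 mg/L; min DO ≈ 3.63 mg/L; x_c ≈ 57.5 km

With k_r/k_1 = 3.955 and 1 − D₀(k_r−k_1)/(k_1 L₀) = 0.9143,
t_c = ln(3.955 × 0.9143) / (1.74 − 0.440) = ln(3.615) / 1.300 = 1.285/1.300 = 0.9886 d.
D_c = (k_1/k_r) L₀ e^(−k_1 t_c) = (0.440/1.74) × 32.6 × e^(−0.440×0.9886) = 0.2529 × 32.6 × 0.6473 = 5.336 mg/L.
Minimum DO = C_s − D_c = 8.97 − 5.336 = 3.634 mg/L.
x_c = v t_c = 0.673 m/s × 0.9886 d × 86400 s/d = 57490 m ≈ 57.5 km.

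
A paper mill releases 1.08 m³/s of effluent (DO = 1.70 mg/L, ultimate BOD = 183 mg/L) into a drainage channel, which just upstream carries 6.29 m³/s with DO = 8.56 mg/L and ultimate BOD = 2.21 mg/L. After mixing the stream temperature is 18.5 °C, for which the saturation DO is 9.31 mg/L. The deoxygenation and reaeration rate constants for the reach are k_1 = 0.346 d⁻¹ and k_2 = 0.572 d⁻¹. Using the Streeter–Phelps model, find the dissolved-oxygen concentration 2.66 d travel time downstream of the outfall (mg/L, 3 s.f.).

DO ≈ 1.02 mg/L

Mixed DO = (6.29×8.56 + 1.08×1.70)/(6.29+1.08) = 55.68/7.370 = 7.555 mg/L.
Mixed L₀ = (6.29×2.21 + 1.08×183)/(7.370) = 211.5/7.370 = 28.70 mg/L.
Initial deficit D₀ = C_s − DO₀ = 9.31 − 7.555 = 1.755 mg/L.
D(2.66) = [0.346×28.70/(0.572−0.346)](e^(−0.346×2.66) − e^(−0.572×2.66)) + 1.755 e^(−0.572×2.66)
= 43.94 × (0.3984 − 0.2184) + 1.755 × 0.2184 = 8.293 mg/L.
DO = 9.31 − 8.293 = 1.017 mg/L.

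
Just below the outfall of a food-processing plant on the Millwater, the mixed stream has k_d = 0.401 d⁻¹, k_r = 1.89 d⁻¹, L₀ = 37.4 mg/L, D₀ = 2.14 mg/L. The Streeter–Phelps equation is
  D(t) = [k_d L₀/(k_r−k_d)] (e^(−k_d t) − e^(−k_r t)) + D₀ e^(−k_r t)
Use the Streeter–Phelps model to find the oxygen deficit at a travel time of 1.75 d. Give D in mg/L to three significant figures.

D ≈ 4.70 mg/L

k_d L₀/(k_r−k_d) = 0.401×37.4/(1.89−0.401) = 15.00/1.489 = 10.07 mg/L.
e^(−k_d t) = e^(−0.401×1.750) = 0.4957; e^(−k_r t) = e^(−1.89×1.750) = 0.03661.
D = 10.07 × (0.4957 − 0.03661) + 2.14 × 0.03661 = 4.624 + 0.07834 = 4.703 mg/L.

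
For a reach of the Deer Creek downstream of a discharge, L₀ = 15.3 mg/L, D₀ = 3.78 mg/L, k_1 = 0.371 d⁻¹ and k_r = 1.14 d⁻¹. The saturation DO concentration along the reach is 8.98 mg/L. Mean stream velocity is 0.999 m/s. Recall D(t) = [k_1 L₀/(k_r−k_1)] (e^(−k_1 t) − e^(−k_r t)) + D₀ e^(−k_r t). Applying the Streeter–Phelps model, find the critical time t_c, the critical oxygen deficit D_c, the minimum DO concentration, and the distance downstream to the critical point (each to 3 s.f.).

With k_r/k_1 = 3.073 and 1 − D₀(k_r−k_1)/(k_1 L₀) = 0.4879,
t_c = ln(3.073 × 0.4879) / (1.14 − 0.371) = ln(1.499) / 0.7690 = 0.4049/0.7690 = 0.5266 d.
L(t_c) = L₀ e^(−k_1 t_c) = 15.3 × 0.8225 = 12.58 mg/L, and at the critical point k_r D_c = k_1 L, so D_c = (0.371/1.14) × 12.58 = 4.096 mg/L.
Minimum DO = C_s − D_c = 8.98 − 4.096 = 4.884 mg/L.
x_c = v t_c = 0.999 m/s × 0.5266 d × 86400 s/d = 45450 m ≈ 45.5 km.

t_c ≈ 0.527 d; D_c ≈ 4.10 mg/L; min DO ≈ 4.88 mg/L; x_c ≈ 45.5 km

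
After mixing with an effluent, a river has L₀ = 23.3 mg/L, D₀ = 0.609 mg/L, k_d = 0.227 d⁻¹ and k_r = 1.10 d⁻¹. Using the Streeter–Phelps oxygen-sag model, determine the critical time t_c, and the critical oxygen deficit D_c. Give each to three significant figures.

t_c = [1/(k_r−k_d)] ln[(k_r/k_d)(1 − D₀(k_r−k_d)/(k_d L₀))]
= [1/(1.10−0.227)] ln[(1.10/0.227)(1 − 0.609×0.8730/(0.227×23.3))]
= (1/0.8730) ln[4.846 × 0.8995] = 1.145 × ln(4.359) = 1.145 × 1.472 = 1.686 d.
D_c = (k_d/k_r) L₀ e^(−k_d t_c) = (0.227/1.10) × 23.3 × e^(−0.227×1.686) = 0.2064 × 23.3 × 0.6819 = 3.279 mg/L.

t_c ≈ 1.69 d; D_c ≈ 3.28 mg/L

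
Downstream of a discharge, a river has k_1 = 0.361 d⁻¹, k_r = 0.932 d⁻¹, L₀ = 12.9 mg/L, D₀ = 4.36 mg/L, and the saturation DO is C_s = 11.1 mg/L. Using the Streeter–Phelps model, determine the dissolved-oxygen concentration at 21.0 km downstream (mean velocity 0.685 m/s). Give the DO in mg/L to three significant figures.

Travel time t = x/v = 21.0 km / (0.685 m/s) = 21000 m / 0.685 m/s = 30660 s = 0.3548 d.
k_1 L₀/(k_r−k_1) = 0.361×12.9/(0.932−0.361) = 4.657/0.5710 = 8.156 mg/L.
e^(−k_1 t) = e^(−0.361×0.3548) = 0.8798; e^(−k_r t) = e^(−0.932×0.3548) = 0.7184.
D = 8.156 × (0.8798 − 0.7184) + 4.36 × 0.7184 = 1.316 + 3.132 = 4.448 mg/L.
DO = C_s − D = 11.1 − 4.448 = 6.652 mg/L.

DO ≈ 6.65 mg/L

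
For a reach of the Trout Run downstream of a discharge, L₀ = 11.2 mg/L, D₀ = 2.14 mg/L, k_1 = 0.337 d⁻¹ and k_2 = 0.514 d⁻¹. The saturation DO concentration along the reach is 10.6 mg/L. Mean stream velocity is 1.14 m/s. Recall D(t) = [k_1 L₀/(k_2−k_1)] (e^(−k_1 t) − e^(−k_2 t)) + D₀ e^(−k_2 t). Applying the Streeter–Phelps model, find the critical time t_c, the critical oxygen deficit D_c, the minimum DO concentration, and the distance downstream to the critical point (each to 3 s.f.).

t_c ≈ 1.79 d; D_c ≈ 4.02 mg/L; min DO ≈ 6.58 mg/L; x_c ≈ 176 km

With k_2/k_1 = 1.525 and 1 − D₀(k_2−k_1)/(k_1 L₀) = 0.8996,
t_c = ln(1.525 × 0.8996) / (0.514 − 0.337) = ln(1.372) / 0.1770 = 0.3164/0.1770 = 1.787 d.
D_c = (k_1/k_2) L₀ e^(−k_1 t_c) = (0.337/0.514) × 11.2 × e^(−0.337×1.787) = 0.6556 × 11.2 × 0.5475 = 4.020 mg/L.
Minimum DO = C_s − D_c = 10.6 − 4.020 = 6.580 mg/L.
x_c = v t_c = 1.14 m/s × 1.787 d × 86400 s/d = 176100 m ≈ 176 km.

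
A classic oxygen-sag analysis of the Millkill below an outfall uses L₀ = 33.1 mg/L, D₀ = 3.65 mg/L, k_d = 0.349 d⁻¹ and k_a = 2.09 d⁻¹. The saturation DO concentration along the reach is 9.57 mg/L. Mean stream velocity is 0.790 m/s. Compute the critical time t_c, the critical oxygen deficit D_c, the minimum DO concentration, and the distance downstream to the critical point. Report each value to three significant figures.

t_c ≈ 0.569 d; D_c ≈ 4.53 mg/L; min DO ≈ 5.04 mg/L; x_c ≈ 38.9 km

At the critical point dD/dt = 0, so k_d L₀ e^(−k_d t) = k_a D. Substituting D(t) from the Streeter–Phelps equation and solving for t gives
t_c = ln[(k_a/k_d)(1 − D₀(k_a−k_d)/(k_d L₀))] / (k_a−k_d).
Here k_a−k_d = 1.741 d⁻¹ and 1 − D₀(k_a−k_d)/(k_d L₀) = 1 − 3.65×1.741/(0.349×33.1) = 0.4499, so
t_c = ln(5.989 × 0.4499) / 1.741 = 0.9911 / 1.741 = 0.5693 d.
D_c = (k_d/k_a) L₀ e^(−k_d t_c) = (0.349/2.09) × 33.1 × e^(−0.349×0.5693) = 0.1670 × 33.1 × 0.8198 = 4.531 mg/L.
Minimum DO = C_s − D_c = 9.57 − 4.531 = 5.039 mg/L.
x_c = v t_c = 0.790 m/s × 0.5693 d × 86400 s/d = 38860 m ≈ 38.9 km.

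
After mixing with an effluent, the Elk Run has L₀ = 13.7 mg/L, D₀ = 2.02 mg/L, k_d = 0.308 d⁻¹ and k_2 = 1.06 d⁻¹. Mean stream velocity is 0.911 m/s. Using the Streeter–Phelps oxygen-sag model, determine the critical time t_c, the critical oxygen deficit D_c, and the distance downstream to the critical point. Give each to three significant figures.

At the critical point dD/dt = 0, so k_d L₀ e^(−k_d t) = k_2 D. Substituting D(t) from the Streeter–Phelps equation and solving for t gives
t_c = ln[(k_2/k_d)(1 − D₀(k_2−k_d)/(k_d L₀))] / (k_2−k_d).
Here k_2−k_d = 0.7520 d⁻¹ and 1 − D₀(k_2−k_d)/(k_d L₀) = 1 − 2.02×0.7520/(0.308×13.7) = 0.6400, so
t_c = ln(3.442 × 0.6400) / 0.7520 = 0.7896 / 0.7520 = 1.050 d.
D_c = (k_d/k_2) L₀ e^(−k_d t_c) = (0.308/1.06) × 13.7 × e^(−0.308×1.050) = 0.2906 × 13.7 × 0.7237 = 2.881 mg/L.
x_c = v t_c = 0.911 m/s × 1.050 d × 86400 s/d = 82650 m ≈ 82.7 km.

t_c ≈ 1.05 d; D_c ≈ 2.88 mg/L; x_c ≈ 82.7 km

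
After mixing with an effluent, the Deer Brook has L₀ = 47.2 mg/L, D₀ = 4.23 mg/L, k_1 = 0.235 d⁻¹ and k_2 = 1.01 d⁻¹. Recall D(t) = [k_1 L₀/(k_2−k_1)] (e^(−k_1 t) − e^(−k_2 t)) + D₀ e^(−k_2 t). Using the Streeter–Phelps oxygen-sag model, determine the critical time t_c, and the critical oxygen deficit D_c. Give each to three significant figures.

With k_2/k_1 = 4.298 and 1 − D₀(k_2−k_1)/(k_1 L₀) = 0.7044,
t_c = ln(4.298 × 0.7044) / (1.01 − 0.235) = ln(3.028) / 0.7750 = 1.108/0.7750 = 1.429 d.
D_c = (k_1/k_2) L₀ e^(−k_1 t_c) = (0.235/1.01) × 47.2 × e^(−0.235×1.429) = 0.2327 × 47.2 × 0.7147 = 7.849 mg/L.

t_c ≈ 1.43 d; D_c ≈ 7.85 mg/L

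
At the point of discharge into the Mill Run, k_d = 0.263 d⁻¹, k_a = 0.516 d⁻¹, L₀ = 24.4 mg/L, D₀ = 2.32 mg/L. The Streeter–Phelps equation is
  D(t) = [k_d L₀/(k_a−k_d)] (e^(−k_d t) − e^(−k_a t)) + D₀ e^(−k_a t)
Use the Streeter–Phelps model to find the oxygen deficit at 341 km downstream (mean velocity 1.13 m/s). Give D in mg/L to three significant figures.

D ≈ 6.32 mg/L

Travel time t = x/v = 341 km / (1.13 m/s) = 341000 m / 1.13 m/s = 301800 s = 3.493 d.
k_d L₀/(k_a−k_d) = 0.263×24.4/(0.516−0.263) = 6.417/0.2530 = 25.36 mg/L.
e^(−k_d t) = e^(−0.263×3.493) = 0.3991; e^(−k_a t) = e^(−0.516×3.493) = 0.1649.
D = 25.36 × (0.3991 − 0.1649) + 2.32 × 0.1649 = 5.939 + 0.3826 = 6.322 mg/L.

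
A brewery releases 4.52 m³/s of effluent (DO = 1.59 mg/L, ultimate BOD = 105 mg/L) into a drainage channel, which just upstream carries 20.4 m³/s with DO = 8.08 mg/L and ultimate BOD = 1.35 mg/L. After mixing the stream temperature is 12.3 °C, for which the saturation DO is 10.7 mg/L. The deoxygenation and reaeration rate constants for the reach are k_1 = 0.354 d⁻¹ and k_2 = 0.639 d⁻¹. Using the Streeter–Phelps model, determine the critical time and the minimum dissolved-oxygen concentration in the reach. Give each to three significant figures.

Mixed DO = (20.4×8.08 + 4.52×1.59)/(20.4+4.52) = 172.0/24.92 = 6.903 mg/L.
Mixed L₀ = (20.4×1.35 + 4.52×105)/(24.92) = 502.1/24.92 = 20.15 mg/L.
Initial deficit D₀ = C_s − DO₀ = 10.7 − 6.903 = 3.797 mg/L.
t_c = (1/0.2850) ln[(0.639/0.354)(1 − 3.797×0.2850/(0.354×20.15))] = 3.509 × ln(1.531) = 1.495 d.
D_c = (0.354/0.639) × 20.15 × e^(−0.354×1.495) = 0.5540 × 20.15 × 0.5891 = 6.576 mg/L.
Minimum DO = 10.7 − 6.576 = 4.124 mg/L.

t_c ≈ 1.49 d; minimum DO ≈ 4.12 mg/L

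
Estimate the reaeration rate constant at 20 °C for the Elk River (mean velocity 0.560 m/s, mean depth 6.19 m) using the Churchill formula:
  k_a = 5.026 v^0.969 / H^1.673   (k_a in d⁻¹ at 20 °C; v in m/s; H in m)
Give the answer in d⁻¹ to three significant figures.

k_a ≈ 0.136 d⁻¹

k_a = 5.026 × 0.560^0.969 / 6.19^1.673 = 5.026 × 0.5702 / 21.11 = 0.1357 d⁻¹.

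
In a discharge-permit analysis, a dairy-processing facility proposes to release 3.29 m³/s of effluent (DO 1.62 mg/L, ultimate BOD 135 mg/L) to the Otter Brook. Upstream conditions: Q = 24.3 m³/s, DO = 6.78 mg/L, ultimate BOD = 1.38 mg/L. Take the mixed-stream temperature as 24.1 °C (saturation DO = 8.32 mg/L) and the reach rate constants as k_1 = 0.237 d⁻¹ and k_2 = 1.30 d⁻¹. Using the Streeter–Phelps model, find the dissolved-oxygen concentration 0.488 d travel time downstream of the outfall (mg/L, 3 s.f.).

DO ≈ 5.79 mg/L

Mixed DO = (24.3×6.78 + 3.29×1.62)/(24.3+3.29) = 170.1/27.59 = 6.165 mg/L.
Mixed L₀ = (24.3×1.38 + 3.29×135)/(27.59) = 477.7/27.59 = 17.31 mg/L.
Initial deficit D₀ = C_s − DO₀ = 8.32 − 6.165 = 2.155 mg/L.
D(0.488) = [0.237×17.31/(1.30−0.237)](e^(−0.237×0.488) − e^(−1.30×0.488)) + 2.155 e^(−1.30×0.488)
= 3.860 × (0.8908 − 0.5303) + 2.155 × 0.5303 = 2.535 mg/L.
DO = 8.32 − 2.535 = 5.785 mg/L.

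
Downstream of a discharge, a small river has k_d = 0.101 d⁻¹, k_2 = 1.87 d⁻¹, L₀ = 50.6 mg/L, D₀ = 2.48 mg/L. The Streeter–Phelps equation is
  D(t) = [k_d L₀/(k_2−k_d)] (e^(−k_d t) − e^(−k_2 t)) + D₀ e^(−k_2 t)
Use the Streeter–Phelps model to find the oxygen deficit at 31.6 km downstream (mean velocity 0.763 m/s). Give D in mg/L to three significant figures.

Travel time t = x/v = 31.6 km / (0.763 m/s) = 31600 m / 0.763 m/s = 41420 s = 0.4793 d.
k_d L₀/(k_2−k_d) = 0.101×50.6/(1.87−0.101) = 5.111/1.769 = 2.889 mg/L.
e^(−k_d t) = e^(−0.101×0.4793) = 0.9527; e^(−k_2 t) = e^(−1.87×0.4793) = 0.4080.
D = 2.889 × (0.9527 − 0.4080) + 2.48 × 0.4080 = 1.574 + 1.012 = 2.586 mg/L.

D ≈ 2.59 mg/L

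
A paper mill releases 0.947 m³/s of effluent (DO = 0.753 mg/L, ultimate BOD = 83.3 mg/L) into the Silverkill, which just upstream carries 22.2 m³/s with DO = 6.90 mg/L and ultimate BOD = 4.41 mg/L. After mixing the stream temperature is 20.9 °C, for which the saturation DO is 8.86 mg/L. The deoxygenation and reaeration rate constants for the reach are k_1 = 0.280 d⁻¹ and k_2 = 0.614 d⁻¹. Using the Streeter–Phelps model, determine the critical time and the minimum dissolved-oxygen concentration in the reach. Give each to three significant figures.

t_c ≈ 1.08 d; minimum DO ≈ 6.29 mg/L

Mixed DO = (22.2×6.90 + 0.947×0.753)/(22.2+0.947) = 153.9/23.15 = 6.649 mg/L.
Mixed L₀ = (22.2×4.41 + 0.947×83.3)/(23.15) = 176.8/23.15 = 7.638 mg/L.
Initial deficit D₀ = C_s − DO₀ = 8.86 − 6.649 = 2.211 mg/L.
t_c = (1/0.3340) ln[(0.614/0.280)(1 − 2.211×0.3340/(0.280×7.638))] = 2.994 × ln(1.435) = 1.082 d.
D_c = (0.280/0.614) × 7.638 × e^(−0.280×1.082) = 0.4560 × 7.638 × 0.7386 = 2.572 mg/L.
Minimum DO = 8.86 − 2.572 = 6.288 mg/L.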